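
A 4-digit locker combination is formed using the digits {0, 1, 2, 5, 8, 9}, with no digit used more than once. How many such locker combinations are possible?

360

With no repetition, fill the 4 digits in order: 6 choices, then 5, down to 3.
That product is 6 × 5 × 4 × 3 = 360.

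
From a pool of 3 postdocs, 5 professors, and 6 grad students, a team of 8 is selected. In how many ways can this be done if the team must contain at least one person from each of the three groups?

2828

With no constraint there are C(14,8) = 3003 possible selections.
Selections missing a whole group: no postdocs → C(11,8) = 165; no professors → C(9,8) = 9; no grad students → C(8,8) = 1.
Add back selections omitting two groups (i.e. drawn from a single group): C(3,8) + C(5,8) + C(6,8) = 0.
By inclusion–exclusion: 3003 − 175 + 0 = 2828.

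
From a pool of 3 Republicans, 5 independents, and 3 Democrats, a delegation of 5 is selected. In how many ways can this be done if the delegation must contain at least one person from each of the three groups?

345

With no constraint there are C(11,5) = 462 possible selections.
Subtract selections that omit an entire group: no Republicans → C(8,5) = 56; no independents → C(6,5) = 6; no Democrats → C(8,5) = 56.
Add back selections omitting two groups (i.e. drawn from a single group): C(3,5) + C(5,5) + C(3,5) = 1.
By inclusion–exclusion: 462 − 118 + 1 = 345.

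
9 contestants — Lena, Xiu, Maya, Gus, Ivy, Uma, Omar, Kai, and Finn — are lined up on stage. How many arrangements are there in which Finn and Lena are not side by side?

282240

Of the 9! = 362880 arrangements, those with Finn and Lena adjacent number 2 × 8! = 80640 (treat the pair as a block with 2 internal orders).
So 362880 − 80640 = 282240 arrangements keep them apart.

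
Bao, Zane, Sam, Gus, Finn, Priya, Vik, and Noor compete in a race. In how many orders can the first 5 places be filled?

This is an ordered selection of 5 from 8: P(8,5).
That gives 8 × 7 × 6 × 5 × 4 = 6720.

6720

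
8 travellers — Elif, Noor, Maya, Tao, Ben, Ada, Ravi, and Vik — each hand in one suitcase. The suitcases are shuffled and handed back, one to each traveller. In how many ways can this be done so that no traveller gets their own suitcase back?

This is the derangement count D_8: permutations of 8 items with no fixed point.
By inclusion–exclusion this is Σ_{j=0}^{8} (−1)^j C(8,j)·(8−j)!.
Computing: 40320 − 40320 + 20160 − 6720 + 1680 − 336 + 56 − 8 + 1 = 14833.

14833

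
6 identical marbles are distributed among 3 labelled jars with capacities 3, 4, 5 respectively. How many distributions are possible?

18

Without the upper bounds there are C(8,2) = 28 ways to split 6 among 3 jars.
Subtract solutions that violate a single cap (substitute x_i' = x_i − (cap_i+1)): x_1 ≥ 4 gives C(4,2) = 6; x_2 ≥ 5 gives C(3,2) = 3; x_3 ≥ 6 gives C(2,2) = 1. Together 10.
No two caps can be exceeded simultaneously, so the pair terms are all 0.
By inclusion–exclusion the count is 28 − 10 + 0 = 18.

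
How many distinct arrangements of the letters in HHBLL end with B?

6

Fix B in the last position and arrange the remaining 4 letters.
Those 4 letters have H appearing twice and L appearing twice, giving (4)!/(2!·2!) = 6.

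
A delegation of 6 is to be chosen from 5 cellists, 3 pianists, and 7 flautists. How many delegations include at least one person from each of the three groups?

3850

Unrestricted: C(15,6) = 5005 ways to pick any 6 of the 15.
Subtract selections that omit an entire group: no cellists → C(10,6) = 210; no pianists → C(12,6) = 924; no flautists → C(8,6) = 28.
Add back selections omitting two groups (i.e. drawn from a single group): C(5,6) + C(3,6) + C(7,6) = 7.
By inclusion–exclusion: 5005 − 1162 + 7 = 3850.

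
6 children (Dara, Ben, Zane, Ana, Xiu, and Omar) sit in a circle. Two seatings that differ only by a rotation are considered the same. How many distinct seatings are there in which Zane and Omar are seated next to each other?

48

Glue Zane and Omar into a block (2 internal orders). Seating 5 units around a circle gives (4)! arrangements.
So 2 × (4)! = 2 × 24 = 48.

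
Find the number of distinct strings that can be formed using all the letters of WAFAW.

30

Letter multiplicities in WAFAW: A×2, F×1, W×2.
Dividing 5! = 120 by 2!·2! = 4 for the repeated letters gives 30.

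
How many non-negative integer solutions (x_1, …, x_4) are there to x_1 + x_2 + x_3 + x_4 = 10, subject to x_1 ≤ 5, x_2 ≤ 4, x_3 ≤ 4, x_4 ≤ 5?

105

Without the upper bounds there are C(13,3) = 286 ways to split 10 among 4 variables.
Subtract solutions that violate a single cap (substitute x_i' = x_i − (cap_i+1)): x_1 ≥ 6 gives C(7,3) = 35; x_2 ≥ 5 gives C(8,3) = 56; x_3 ≥ 5 gives C(8,3) = 56; x_4 ≥ 6 gives C(7,3) = 35. Together 182.
Add back pairs where two caps are both exceeded: 0 + 0 + 0 + 1 + 0 + 0 = 1.
By inclusion–exclusion the count is 286 − 182 + 1 = 105.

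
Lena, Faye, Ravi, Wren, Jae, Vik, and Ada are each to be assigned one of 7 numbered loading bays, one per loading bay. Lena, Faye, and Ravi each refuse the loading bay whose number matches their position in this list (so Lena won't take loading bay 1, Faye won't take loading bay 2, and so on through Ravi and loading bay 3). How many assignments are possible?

3216

Let Aᵢ (for i ∈ {1, 2, 3}) be the placements that put person i in their forbidden loading bay. Any j of these fix j positions, leaving (7−j)! ways to fill the rest, and there are C(3,j) ways to pick which j.
By inclusion–exclusion, the number of valid placements is Σ_{j=0}^{3} (−1)^j C(3,j)·(7−j)!.
Computing: 5040 − 2160 + 360 − 24 = 3216.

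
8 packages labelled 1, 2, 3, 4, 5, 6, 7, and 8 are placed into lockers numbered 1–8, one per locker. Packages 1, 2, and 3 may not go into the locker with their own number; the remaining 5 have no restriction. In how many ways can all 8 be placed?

Let Aᵢ (for i ∈ {1, 2, 3}) be the placements that put package i in its forbidden locker. Any j of these fix j positions, leaving (8−j)! ways to fill the rest, and there are C(3,j) ways to pick which j.
By inclusion–exclusion, the number of valid placements is Σ_{j=0}^{3} (−1)^j C(3,j)·(8−j)!.
Computing: 40320 − 15120 + 2160 − 120 = 27240.

27240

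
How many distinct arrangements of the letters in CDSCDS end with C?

30

With the last slot taken by C, it remains to arrange the other 5 letters (DSCDS).
Those 5 letters have D appearing twice and S appearing twice, giving (5)!/(2!·2!) = 30.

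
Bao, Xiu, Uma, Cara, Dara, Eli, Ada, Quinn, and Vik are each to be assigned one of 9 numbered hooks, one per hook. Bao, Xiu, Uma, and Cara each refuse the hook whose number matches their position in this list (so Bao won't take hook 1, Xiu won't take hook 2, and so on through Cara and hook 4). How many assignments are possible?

Let Aᵢ (for 1 ≤ i ≤ 4) be the placements that put person i in their forbidden hook. Any j of these fix j positions, leaving (9−j)! ways to fill the rest, and there are C(4,j) ways to pick which j.
By inclusion–exclusion, the number of valid placements is Σ_{j=0}^{4} (−1)^j C(4,j)·(9−j)!.
Computing: 362880 − 161280 + 30240 − 2880 + 120 = 229080.

229080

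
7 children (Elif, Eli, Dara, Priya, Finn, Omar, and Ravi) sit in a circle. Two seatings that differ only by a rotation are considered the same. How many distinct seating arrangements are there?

720

Fix one person's seat to break rotational symmetry; the remaining 6 people can be arranged in (6)! = 720 ways.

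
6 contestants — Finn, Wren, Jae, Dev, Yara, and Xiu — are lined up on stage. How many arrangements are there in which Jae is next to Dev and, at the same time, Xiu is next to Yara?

Treat {Jae,Dev} as one block (2 orders) and {Xiu,Yara} as another (2 orders).
That leaves 4 units to arrange: 2 × 2 × 4! = 4 × 24 = 96.

96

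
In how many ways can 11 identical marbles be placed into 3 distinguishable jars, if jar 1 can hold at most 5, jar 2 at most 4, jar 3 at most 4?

Without the upper bounds there are C(13,2) = 78 ways to split 11 among 3 jars.
Subtract solutions that violate a single cap (substitute x_i' = x_i − (cap_i+1)): x_1 ≥ 6 gives C(7,2) = 21; x_2 ≥ 5 gives C(8,2) = 28; x_3 ≥ 5 gives C(8,2) = 28. Together 77.
Add back pairs where two caps are both exceeded: 1 + 1 + 3 = 5.
By inclusion–exclusion the count is 78 − 77 + 5 = 6.

6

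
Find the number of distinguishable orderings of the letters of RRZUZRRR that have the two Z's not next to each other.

126

Total arrangements of RRZUZRRR: 8!/(5!·2!) = 168.
If the two Z's are adjacent, glue them into one block, leaving 7 items to arrange: (7)!/(5!) = 42 ways.
Hence 168 − 42 = 126.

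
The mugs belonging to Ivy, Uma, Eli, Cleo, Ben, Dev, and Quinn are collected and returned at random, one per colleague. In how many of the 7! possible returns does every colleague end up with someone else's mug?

Let Aᵢ be the assignments in which colleague i gets their own mug. We want the size of the complement of A₁∪…∪A_7.
By inclusion–exclusion this is Σ_{j=0}^{7} (−1)^j C(7,j)·(7−j)!.
Computing: 5040 − 5040 + 2520 − 840 + 210 − 42 + 7 − 1 = 1854.

1854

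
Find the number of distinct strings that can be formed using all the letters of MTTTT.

MTTTT has 5 letters with T appearing 4 times.
Dividing 5! = 120 by 4! = 24 for the repeated letters gives 5.

5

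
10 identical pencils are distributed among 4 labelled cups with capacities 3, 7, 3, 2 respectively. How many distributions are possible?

Ignoring the caps, the number of non-negative solutions to x_1+…+x_4 = 10 is C(13,3) = 286.
Subtract solutions that violate a single cap (substitute x_i' = x_i − (cap_i+1)): x_1 ≥ 4 gives C(9,3) = 84; x_2 ≥ 8 gives C(5,3) = 10; x_3 ≥ 4 gives C(9,3) = 84; x_4 ≥ 3 gives C(10,3) = 120. Together 298.
Add back pairs where two caps are both exceeded: 0 + 10 + 20 + 0 + 0 + 20 = 50.
By inclusion–exclusion the count is 286 − 298 + 50 = 38.

38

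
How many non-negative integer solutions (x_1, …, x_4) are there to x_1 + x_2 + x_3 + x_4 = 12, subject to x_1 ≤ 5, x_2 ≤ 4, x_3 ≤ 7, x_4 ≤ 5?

Ignoring the caps, the number of non-negative solutions to x_1+…+x_4 = 12 is C(15,3) = 455.
Subtract solutions that violate a single cap (substitute x_i' = x_i − (cap_i+1)): x_1 ≥ 6 gives C(9,3) = 84; x_2 ≥ 5 gives C(10,3) = 120; x_3 ≥ 8 gives C(7,3) = 35; x_4 ≥ 6 gives C(9,3) = 84. Together 323.
Add back pairs where two caps are both exceeded: 4 + 0 + 1 + 0 + 4 + 0 = 9.
By inclusion–exclusion the count is 455 − 323 + 9 = 141.

141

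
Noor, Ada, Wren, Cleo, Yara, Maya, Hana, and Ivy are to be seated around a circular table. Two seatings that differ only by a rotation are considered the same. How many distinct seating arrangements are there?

5040

Around a circle, 8 distinct people have 8!/8 = (7)! = 5040 rotationally distinct seatings.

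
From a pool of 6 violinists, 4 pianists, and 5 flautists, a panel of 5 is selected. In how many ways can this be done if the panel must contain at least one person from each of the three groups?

With no constraint there are C(15,5) = 3003 possible selections.
Selections missing a whole group: no violinists → C(9,5) = 126; no pianists → C(11,5) = 462; no flautists → C(10,5) = 252.
Add back selections omitting two groups (i.e. drawn from a single group): C(6,5) + C(4,5) + C(5,5) = 7.
By inclusion–exclusion: 3003 − 840 + 7 = 2170.

2170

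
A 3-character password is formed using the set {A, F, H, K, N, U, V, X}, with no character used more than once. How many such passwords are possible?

Choose and order 3 of the 8 symbols: the first character has 8 options, the next 7, then 6.
8 × 7 × 6 = 336.

336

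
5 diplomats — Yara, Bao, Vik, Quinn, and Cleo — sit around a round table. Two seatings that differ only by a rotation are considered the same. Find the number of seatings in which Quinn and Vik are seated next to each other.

Treat {Quinn, Vik} as one unit (2 internal orders) and seat the resulting 4 units around the table: (3)! circular arrangements.
So 2 × (3)! = 2 × 6 = 12.

12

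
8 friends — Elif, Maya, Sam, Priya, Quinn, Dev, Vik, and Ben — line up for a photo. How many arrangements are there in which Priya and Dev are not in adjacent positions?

There are 8! = 40320 arrangements in all. If Priya and Dev are adjacent, merging them into one block gives 2·(7)! = 10080 arrangements.
So 40320 − 10080 = 30240 arrangements keep them apart.

30240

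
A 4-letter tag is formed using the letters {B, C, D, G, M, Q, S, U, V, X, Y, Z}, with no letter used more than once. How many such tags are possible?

This is a permutation of 4 out of 12: P(12,4) = 12!/8!.
12 × 11 × 10 × 9 = 11880.

11880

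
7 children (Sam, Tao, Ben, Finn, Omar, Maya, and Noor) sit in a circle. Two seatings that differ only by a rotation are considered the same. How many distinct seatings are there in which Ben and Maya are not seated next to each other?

480

All circular seatings of 7 people number (6)! = 720.
Those with Ben next to Maya: fuse the pair into one unit and seat 6 units around a circle — 2·(5)! = 240.
Subtracting, 720 − 240 = 480.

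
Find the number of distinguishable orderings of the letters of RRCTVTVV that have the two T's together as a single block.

420

Treat the 2 copies of T as a single block. The multiset to arrange is then {TT, C, R, R, V, V, V}, 7 items in all.
That gives (7)!/(3!·2!) = 420 arrangements.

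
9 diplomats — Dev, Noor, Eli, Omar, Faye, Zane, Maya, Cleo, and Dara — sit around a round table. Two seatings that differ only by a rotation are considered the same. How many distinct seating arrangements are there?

40320

Fix one person's seat to break rotational symmetry; the remaining 8 people can be arranged in (8)! = 40320 ways.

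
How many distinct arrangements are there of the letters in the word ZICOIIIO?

The 8 letters of ZICOIIIO have repeats: I appearing 4 times and O appearing twice.
So there are 8! / (4!·2!) = 840 distinguishable arrangements.

840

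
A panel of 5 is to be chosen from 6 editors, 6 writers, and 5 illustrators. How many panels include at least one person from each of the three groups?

Unrestricted: C(17,5) = 6188 ways to pick any 5 of the 17.
Subtract selections that omit an entire group: no editors → C(11,5) = 462; no writers → C(11,5) = 462; no illustrators → C(12,5) = 792.
Add back selections omitting two groups (i.e. drawn from a single group): C(6,5) + C(6,5) + C(5,5) = 13.
By inclusion–exclusion: 6188 − 1716 + 13 = 4485.

4485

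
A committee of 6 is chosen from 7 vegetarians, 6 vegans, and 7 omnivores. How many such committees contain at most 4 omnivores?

Split by how many omnivores are chosen (0 through 4).
Sum: C(7,0)·C(13,6) + C(7,1)·C(13,5) + C(7,2)·C(13,4) + C(7,3)·C(13,3) + C(7,4)·C(13,2) = 1716 + 9009 + 15015 + 10010 + 2730 = 38480.

38480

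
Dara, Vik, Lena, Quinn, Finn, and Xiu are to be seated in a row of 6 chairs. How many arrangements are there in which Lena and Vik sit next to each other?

240

Place the 4 others and the Lena-Vik pair as 5 objects in a line; the pair has 2 internal arrangements.
That gives 2 × 5! = 2 × 120 = 240.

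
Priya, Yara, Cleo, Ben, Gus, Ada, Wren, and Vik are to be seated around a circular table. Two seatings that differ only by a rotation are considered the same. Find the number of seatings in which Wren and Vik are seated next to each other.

Glue Wren and Vik into a block (2 internal orders). Seating 7 units around a circle gives (6)! arrangements.
So 2 × (6)! = 2 × 720 = 1440.

1440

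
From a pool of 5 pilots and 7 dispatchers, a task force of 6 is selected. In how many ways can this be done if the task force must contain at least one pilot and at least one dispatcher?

917

Total 6-person selections from all 12: C(12,6) = 924.
Subtract selections that omit an entire group: no pilots → C(7,6) = 7; no dispatchers → C(5,6) = 0.
Both groups omitted at once is impossible, so 924 − 7 = 917.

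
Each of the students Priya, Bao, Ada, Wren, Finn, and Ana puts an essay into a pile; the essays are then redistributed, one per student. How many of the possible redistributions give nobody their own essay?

This is the derangement count D_6: permutations of 6 items with no fixed point.
By inclusion–exclusion this is Σ_{j=0}^{6} (−1)^j C(6,j)·(6−j)!.
Computing: 720 − 720 + 360 − 120 + 30 − 6 + 1 = 265.

265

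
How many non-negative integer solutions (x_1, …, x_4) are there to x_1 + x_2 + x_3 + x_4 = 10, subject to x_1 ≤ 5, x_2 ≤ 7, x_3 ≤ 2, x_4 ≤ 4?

By stars and bars, unrestricted non-negative solutions to x_1+…+x_4 = 10 number C(10+3,3) = 286.
Subtract solutions that violate a single cap (substitute x_i' = x_i − (cap_i+1)): x_1 ≥ 6 gives C(7,3) = 35; x_2 ≥ 8 gives C(5,3) = 10; x_3 ≥ 3 gives C(10,3) = 120; x_4 ≥ 5 gives C(8,3) = 56. Together 221.
Add back pairs where two caps are both exceeded: 0 + 4 + 0 + 0 + 0 + 10 = 14.
By inclusion–exclusion the count is 286 − 221 + 14 = 79.

79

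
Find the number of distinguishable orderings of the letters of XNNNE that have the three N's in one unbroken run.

Treat the 3 copies of N as a single block. The multiset to arrange is then {NNN, E, X}, 3 items in all.
All 3 items are distinct, so there are (3)! = 6 arrangements.

6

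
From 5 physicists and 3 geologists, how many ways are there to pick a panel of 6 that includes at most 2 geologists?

18

Split by how many geologists are chosen (0 through 2).
Sum: C(3,0)·C(5,6) + C(3,1)·C(5,5) + C(3,2)·C(5,4) = 0 + 3 + 15 = 18.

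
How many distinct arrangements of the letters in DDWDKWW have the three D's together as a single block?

20

Treat the 3 copies of D as a single block. The multiset to arrange is then {DDD, K, W, W, W}, 5 items in all.
That gives (5)!/(3!) = 20 arrangements.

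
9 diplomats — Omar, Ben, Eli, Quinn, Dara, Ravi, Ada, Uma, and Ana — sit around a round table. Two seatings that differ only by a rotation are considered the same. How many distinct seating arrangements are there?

Fix one person's seat to break rotational symmetry; the remaining 8 people can be arranged in (8)! = 40320 ways.

40320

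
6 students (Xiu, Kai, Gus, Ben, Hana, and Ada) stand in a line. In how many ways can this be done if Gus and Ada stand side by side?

Place the 4 others and the Gus-Ada pair as 5 objects in a line; the pair has 2 internal arrangements.
So the count is 2·(5)! = 240.

240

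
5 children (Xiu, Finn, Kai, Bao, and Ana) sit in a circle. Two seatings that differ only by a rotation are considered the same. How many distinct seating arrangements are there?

Seat Xiu anywhere (absorbing the rotational symmetry), then permute the other 4: (4)! = 24.

24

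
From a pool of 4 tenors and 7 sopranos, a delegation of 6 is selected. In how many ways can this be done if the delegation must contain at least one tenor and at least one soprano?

455

Unrestricted: C(11,6) = 462 ways to pick any 6 of the 11.
Subtract selections that omit an entire group: no tenors → C(7,6) = 7; no sopranos → C(4,6) = 0.
Both groups omitted at once is impossible, so 462 − 7 = 455.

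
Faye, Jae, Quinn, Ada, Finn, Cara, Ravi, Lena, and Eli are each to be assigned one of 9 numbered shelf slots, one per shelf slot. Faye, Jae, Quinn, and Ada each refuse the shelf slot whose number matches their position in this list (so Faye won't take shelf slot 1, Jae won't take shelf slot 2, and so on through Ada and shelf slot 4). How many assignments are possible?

229080

Let Aᵢ (for 1 ≤ i ≤ 4) be the placements that put person i in their forbidden shelf slot. Any j of these fix j positions, leaving (9−j)! ways to fill the rest, and there are C(4,j) ways to pick which j.
By inclusion–exclusion, the number of valid placements is Σ_{j=0}^{4} (−1)^j C(4,j)·(9−j)!.
Computing: 362880 − 161280 + 30240 − 2880 + 120 = 229080.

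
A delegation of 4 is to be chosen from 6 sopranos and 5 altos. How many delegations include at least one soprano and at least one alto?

Total 4-person selections from all 11: C(11,4) = 330.
Subtract selections that omit an entire group: no sopranos → C(5,4) = 5; no altos → C(6,4) = 15.
Both groups omitted at once is impossible, so 330 − 20 = 310.

310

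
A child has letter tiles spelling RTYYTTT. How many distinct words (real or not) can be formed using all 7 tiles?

105

The 7 letters of RTYYTTT have repeats: T appearing 4 times and Y appearing twice.
So there are 7! / (4!·2!) = 105 distinguishable arrangements.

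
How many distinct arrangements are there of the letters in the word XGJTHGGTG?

Letter multiplicities in XGJTHGGTG: G×4, H×1, J×1, T×2, X×1.
The number of distinct arrangements is 9!/(4!·2!) = 362880/48 = 7560.

7560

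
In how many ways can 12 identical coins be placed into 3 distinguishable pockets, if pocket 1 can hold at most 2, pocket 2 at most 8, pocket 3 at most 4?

6

Without the upper bounds there are C(14,2) = 91 ways to split 12 among 3 pockets.
Subtract solutions that violate a single cap (substitute x_i' = x_i − (cap_i+1)): x_1 ≥ 3 gives C(11,2) = 55; x_2 ≥ 9 gives C(5,2) = 10; x_3 ≥ 5 gives C(9,2) = 36. Together 101.
Add back pairs where two caps are both exceeded: 1 + 15 + 0 = 16.
By inclusion–exclusion the count is 91 − 101 + 16 = 6.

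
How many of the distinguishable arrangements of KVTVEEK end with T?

With the last slot taken by T, it remains to arrange the other 6 letters (KVVEEK).
Those 6 letters have E appearing twice, K appearing twice, and V appearing twice, giving (6)!/(2!·2!·2!) = 90.

90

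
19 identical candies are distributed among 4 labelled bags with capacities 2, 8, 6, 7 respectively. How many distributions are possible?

31

By stars and bars, unrestricted non-negative solutions to x_1+…+x_4 = 19 number C(19+3,3) = 1540.
Subtract solutions that violate a single cap (substitute x_i' = x_i − (cap_i+1)): x_1 ≥ 3 gives C(19,3) = 969; x_2 ≥ 9 gives C(13,3) = 286; x_3 ≥ 7 gives C(15,3) = 455; x_4 ≥ 8 gives C(14,3) = 364. Together 2074.
Add back pairs where two caps are both exceeded: 120 + 220 + 165 + 20 + 10 + 35 = 570.
Subtract triples: 1 + 0 + 4 + 0 = 5.
By inclusion–exclusion the count is 1540 − 2074 + 570 − 5 = 31.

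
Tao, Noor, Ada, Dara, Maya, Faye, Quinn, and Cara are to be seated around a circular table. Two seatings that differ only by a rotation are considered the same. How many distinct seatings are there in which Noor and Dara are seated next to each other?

1440

Treat {Noor, Dara} as one unit (2 internal orders) and seat the resulting 7 units around the table: (6)! circular arrangements.
So 2 × (6)! = 2 × 720 = 1440.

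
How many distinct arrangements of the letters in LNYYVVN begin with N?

180

With the first slot taken by N, it remains to arrange the other 6 letters (LYYVVN).
Those 6 letters have V appearing twice and Y appearing twice, giving (6)!/(2!·2!) = 180.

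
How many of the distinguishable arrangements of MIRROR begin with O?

20

Fix O in the first position and arrange the remaining 5 letters.
Those 5 letters have R appearing 3 times, giving (5)!/(3!) = 20.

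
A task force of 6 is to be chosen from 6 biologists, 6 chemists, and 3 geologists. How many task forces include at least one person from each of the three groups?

3915

Unrestricted: C(15,6) = 5005 ways to pick any 6 of the 15.
Selections missing a whole group: no biologists → C(9,6) = 84; no chemists → C(9,6) = 84; no geologists → C(12,6) = 924.
Add back selections omitting two groups (i.e. drawn from a single group): C(6,6) + C(6,6) + C(3,6) = 2.
By inclusion–exclusion: 5005 − 1092 + 2 = 3915.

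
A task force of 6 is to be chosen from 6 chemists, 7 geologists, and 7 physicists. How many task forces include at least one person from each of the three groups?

Unrestricted: C(20,6) = 38760 ways to pick any 6 of the 20.
Subtract selections that omit an entire group: no chemists → C(14,6) = 3003; no geologists → C(13,6) = 1716; no physicists → C(13,6) = 1716.
Add back selections omitting two groups (i.e. drawn from a single group): C(6,6) + C(7,6) + C(7,6) = 15.
By inclusion–exclusion: 38760 − 6435 + 15 = 32340.

32340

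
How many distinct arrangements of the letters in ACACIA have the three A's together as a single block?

12

Treat the 3 copies of A as a single block. The multiset to arrange is then {AAA, C, C, I}, 4 items in all.
That gives (4)!/(2!) = 12 arrangements.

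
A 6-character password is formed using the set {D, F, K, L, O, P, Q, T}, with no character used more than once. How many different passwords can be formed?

20160

Choose and order 6 of the 8 symbols: the first character has 8 options, the next 7, and so on down to 3.
8 × 7 × 6 × 5 × 4 × 3 = 20160.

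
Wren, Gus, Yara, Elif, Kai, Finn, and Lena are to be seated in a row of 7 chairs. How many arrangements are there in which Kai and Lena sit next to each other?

1440

Glue Kai and Lena into one block (2 internal orders), leaving 6 units to arrange in a row.
So the count is 2·(6)! = 1440.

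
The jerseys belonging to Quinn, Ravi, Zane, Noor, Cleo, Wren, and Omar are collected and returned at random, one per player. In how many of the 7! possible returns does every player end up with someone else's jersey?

Let Aᵢ be the assignments in which player i gets their old jersey. We want the size of the complement of A₁∪…∪A_7.
By inclusion–exclusion this is Σ_{j=0}^{7} (−1)^j C(7,j)·(7−j)!.
Computing: 5040 − 5040 + 2520 − 840 + 210 − 42 + 7 − 1 = 1854.

1854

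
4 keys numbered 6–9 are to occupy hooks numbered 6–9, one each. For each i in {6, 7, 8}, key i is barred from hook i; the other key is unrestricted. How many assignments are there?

11

Let Aᵢ (for i ∈ {6, 7, 8}) be the placements that put key i in its forbidden hook. Any j of these fix j positions, leaving (4−j)! ways to fill the rest, and there are C(3,j) ways to pick which j.
By inclusion–exclusion, the number of valid placements is Σ_{j=0}^{3} (−1)^j C(3,j)·(4−j)!.
Computing: 24 − 18 + 6 − 1 = 11.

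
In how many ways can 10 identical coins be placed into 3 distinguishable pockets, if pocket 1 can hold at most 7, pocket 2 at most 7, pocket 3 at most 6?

44

Ignoring the caps, the number of non-negative solutions to x_1+…+x_3 = 10 is C(12,2) = 66.
Subtract solutions that violate a single cap (substitute x_i' = x_i − (cap_i+1)): x_1 ≥ 8 gives C(4,2) = 6; x_2 ≥ 8 gives C(4,2) = 6; x_3 ≥ 7 gives C(5,2) = 10. Together 22.
No two caps can be exceeded simultaneously, so the pair terms are all 0.
By inclusion–exclusion the count is 66 − 22 + 0 = 44.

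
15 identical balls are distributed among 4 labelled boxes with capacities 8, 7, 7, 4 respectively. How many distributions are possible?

230

By stars and bars, unrestricted non-negative solutions to x_1+…+x_4 = 15 number C(15+3,3) = 816.
Subtract solutions that violate a single cap (substitute x_i' = x_i − (cap_i+1)): x_1 ≥ 9 gives C(9,3) = 84; x_2 ≥ 8 gives C(10,3) = 120; x_3 ≥ 8 gives C(10,3) = 120; x_4 ≥ 5 gives C(13,3) = 286. Together 610.
Add back pairs where two caps are both exceeded: 0 + 0 + 4 + 0 + 10 + 10 = 24.
By inclusion–exclusion the count is 816 − 610 + 24 = 230.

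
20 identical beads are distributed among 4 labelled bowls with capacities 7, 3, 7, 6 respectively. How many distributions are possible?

By stars and bars, unrestricted non-negative solutions to x_1+…+x_4 = 20 number C(20+3,3) = 1771.
Subtract solutions that violate a single cap (substitute x_i' = x_i − (cap_i+1)): x_1 ≥ 8 gives C(15,3) = 455; x_2 ≥ 4 gives C(19,3) = 969; x_3 ≥ 8 gives C(15,3) = 455; x_4 ≥ 7 gives C(16,3) = 560. Together 2439.
Add back pairs where two caps are both exceeded: 165 + 35 + 56 + 165 + 220 + 56 = 697.
Subtract triples: 1 + 4 + 0 + 4 = 9.
By inclusion–exclusion the count is 1771 − 2439 + 697 − 9 = 20.

20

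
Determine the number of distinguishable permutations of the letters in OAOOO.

OAOOO has 5 letters with O appearing 4 times.
So there are 5! / (4!) = 5 distinguishable arrangements.

5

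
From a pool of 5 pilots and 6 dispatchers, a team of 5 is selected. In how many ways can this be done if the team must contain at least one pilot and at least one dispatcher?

455

Unrestricted: C(11,5) = 462 ways to pick any 5 of the 11.
Subtract selections that omit an entire group: no pilots → C(6,5) = 6; no dispatchers → C(5,5) = 1.
Both groups omitted at once is impossible, so 462 − 7 = 455.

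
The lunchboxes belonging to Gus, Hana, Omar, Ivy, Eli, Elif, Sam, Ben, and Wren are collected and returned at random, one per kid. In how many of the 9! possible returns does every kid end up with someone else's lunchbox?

Let Aᵢ be the assignments in which kid i gets their own lunchbox. We want the size of the complement of A₁∪…∪A_9.
By inclusion–exclusion this is Σ_{j=0}^{9} (−1)^j C(9,j)·(9−j)!.
Computing: 362880 − 362880 + 181440 − 60480 + 15120 − 3024 + 504 − 72 + 9 − 1 = 133496.

133496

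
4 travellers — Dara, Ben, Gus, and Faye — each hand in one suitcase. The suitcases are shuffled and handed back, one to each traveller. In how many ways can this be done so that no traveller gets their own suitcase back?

9

Let Aᵢ be the assignments in which traveller i gets their own suitcase. We want the size of the complement of A₁∪…∪A_4.
By inclusion–exclusion this is Σ_{j=0}^{4} (−1)^j C(4,j)·(4−j)!.
Computing: 24 − 24 + 12 − 4 + 1 = 9.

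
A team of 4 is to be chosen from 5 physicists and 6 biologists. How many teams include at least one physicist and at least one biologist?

310

Total 4-person selections from all 11: C(11,4) = 330.
Selections missing a whole group: no physicists → C(6,4) = 15; no biologists → C(5,4) = 5.
Both groups omitted at once is impossible, so 330 − 20 = 310.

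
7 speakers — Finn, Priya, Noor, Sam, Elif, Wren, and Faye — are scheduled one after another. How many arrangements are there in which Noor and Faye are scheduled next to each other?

Glue Noor and Faye into one block (2 internal orders), leaving 6 units to arrange in a row.
So the count is 2·(6)! = 1440.

1440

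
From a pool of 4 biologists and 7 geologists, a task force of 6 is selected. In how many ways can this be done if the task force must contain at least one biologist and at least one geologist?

Total 6-person selections from all 11: C(11,6) = 462.
Subtract selections that omit an entire group: no biologists → C(7,6) = 7; no geologists → C(4,6) = 0.
Both groups omitted at once is impossible, so 462 − 7 = 455.

455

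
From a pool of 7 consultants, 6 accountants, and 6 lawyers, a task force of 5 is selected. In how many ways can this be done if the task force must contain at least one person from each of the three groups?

8295

Total 5-person selections from all 19: C(19,5) = 11628.
Subtract selections that omit an entire group: no consultants → C(12,5) = 792; no accountants → C(13,5) = 1287; no lawyers → C(13,5) = 1287.
Add back selections omitting two groups (i.e. drawn from a single group): C(7,5) + C(6,5) + C(6,5) = 33.
By inclusion–exclusion: 11628 − 3366 + 33 = 8295.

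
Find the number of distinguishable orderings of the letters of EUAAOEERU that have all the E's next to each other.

Treat the 3 copies of E as a single block. The multiset to arrange is then {EEE, A, A, O, R, U, U}, 7 items in all.
That gives (7)!/(2!·2!) = 1260 arrangements.

1260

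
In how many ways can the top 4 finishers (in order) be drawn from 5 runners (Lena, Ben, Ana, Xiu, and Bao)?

120

There are 5 choices for 1st place, 4 for 2nd, and so on down to 2 for position 4.
That gives 5 × 4 × 3 × 2 = 120.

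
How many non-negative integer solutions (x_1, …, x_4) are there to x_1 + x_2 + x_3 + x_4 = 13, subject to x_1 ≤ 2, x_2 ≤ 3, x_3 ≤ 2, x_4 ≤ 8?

10

Without the upper bounds there are C(16,3) = 560 ways to split 13 among 4 variables.
Subtract solutions that violate a single cap (substitute x_i' = x_i − (cap_i+1)): x_1 ≥ 3 gives C(13,3) = 286; x_2 ≥ 4 gives C(12,3) = 220; x_3 ≥ 3 gives C(13,3) = 286; x_4 ≥ 9 gives C(7,3) = 35. Together 827.
Add back pairs where two caps are both exceeded: 84 + 120 + 4 + 84 + 1 + 4 = 297.
Subtract triples: 20 + 0 + 0 + 0 = 20.
By inclusion–exclusion the count is 560 − 827 + 297 − 20 = 10.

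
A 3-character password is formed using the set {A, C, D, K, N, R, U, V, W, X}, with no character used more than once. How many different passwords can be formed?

720

Choose and order 3 of the 10 symbols: the first character has 10 options, the next 9, then 8.
That product is 10 × 9 × 8 = 720.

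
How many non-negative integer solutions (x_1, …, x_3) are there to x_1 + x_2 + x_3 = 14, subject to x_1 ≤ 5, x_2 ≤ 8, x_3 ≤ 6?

21

Without the upper bounds there are C(16,2) = 120 ways to split 14 among 3 variables.
Subtract solutions that violate a single cap (substitute x_i' = x_i − (cap_i+1)): x_1 ≥ 6 gives C(10,2) = 45; x_2 ≥ 9 gives C(7,2) = 21; x_3 ≥ 7 gives C(9,2) = 36. Together 102.
Add back pairs where two caps are both exceeded: 0 + 3 + 0 = 3.
By inclusion–exclusion the count is 120 − 102 + 3 = 21.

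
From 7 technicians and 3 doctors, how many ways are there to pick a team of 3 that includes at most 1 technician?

22

Split by how many technicians are chosen (0 through 1).
Sum: C(7,0)·C(3,3) + C(7,1)·C(3,2) = 1 + 21 = 22.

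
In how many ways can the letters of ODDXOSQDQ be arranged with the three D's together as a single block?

Treat the 3 copies of D as a single block. The multiset to arrange is then {DDD, O, O, Q, Q, S, X}, 7 items in all.
That gives (7)!/(2!·2!) = 1260 arrangements.

1260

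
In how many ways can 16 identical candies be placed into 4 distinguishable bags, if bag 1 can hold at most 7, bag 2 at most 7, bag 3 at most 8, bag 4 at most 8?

400

Without the upper bounds there are C(19,3) = 969 ways to split 16 among 4 bags.
Subtract solutions that violate a single cap (substitute x_i' = x_i − (cap_i+1)): x_1 ≥ 8 gives C(11,3) = 165; x_2 ≥ 8 gives C(11,3) = 165; x_3 ≥ 9 gives C(10,3) = 120; x_4 ≥ 9 gives C(10,3) = 120. Together 570.
Add back pairs where two caps are both exceeded: 1 + 0 + 0 + 0 + 0 + 0 = 1.
By inclusion–exclusion the count is 969 − 570 + 1 = 400.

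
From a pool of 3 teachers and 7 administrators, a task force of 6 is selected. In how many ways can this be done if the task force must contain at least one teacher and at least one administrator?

Total 6-person selections from all 10: C(10,6) = 210.
Subtract selections that omit an entire group: no teachers → C(7,6) = 7; no administrators → C(3,6) = 0.
Both groups omitted at once is impossible, so 210 − 7 = 203.

203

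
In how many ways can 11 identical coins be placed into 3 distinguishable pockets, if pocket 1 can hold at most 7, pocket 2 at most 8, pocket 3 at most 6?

Without the upper bounds there are C(13,2) = 78 ways to split 11 among 3 pockets.
Subtract solutions that violate a single cap (substitute x_i' = x_i − (cap_i+1)): x_1 ≥ 8 gives C(5,2) = 10; x_2 ≥ 9 gives C(4,2) = 6; x_3 ≥ 7 gives C(6,2) = 15. Together 31.
No two caps can be exceeded simultaneously, so the pair terms are all 0.
By inclusion–exclusion the count is 78 − 31 + 0 = 47.

47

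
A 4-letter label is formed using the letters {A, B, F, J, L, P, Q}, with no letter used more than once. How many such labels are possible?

This is a permutation of 4 out of 7: P(7,4) = 7!/3!.
7 × 6 × 5 × 4 = 840.

840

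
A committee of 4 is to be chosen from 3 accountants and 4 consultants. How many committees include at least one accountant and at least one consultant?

Unrestricted: C(7,4) = 35 ways to pick any 4 of the 7.
Subtract selections that omit an entire group: no accountants → C(4,4) = 1; no consultants → C(3,4) = 0.
Both groups omitted at once is impossible, so 35 − 1 = 34.

34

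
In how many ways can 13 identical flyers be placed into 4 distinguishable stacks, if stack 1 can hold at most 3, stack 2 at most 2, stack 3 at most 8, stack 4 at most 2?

By stars and bars, unrestricted non-negative solutions to x_1+…+x_4 = 13 number C(13+3,3) = 560.
Subtract solutions that violate a single cap (substitute x_i' = x_i − (cap_i+1)): x_1 ≥ 4 gives C(12,3) = 220; x_2 ≥ 3 gives C(13,3) = 286; x_3 ≥ 9 gives C(7,3) = 35; x_4 ≥ 3 gives C(13,3) = 286. Together 827.
Add back pairs where two caps are both exceeded: 84 + 1 + 84 + 4 + 120 + 4 = 297.
Subtract triples: 0 + 20 + 0 + 0 = 20.
By inclusion–exclusion the count is 560 − 827 + 297 − 20 = 10.

10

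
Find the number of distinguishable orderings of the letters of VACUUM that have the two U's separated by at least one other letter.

240

Total arrangements of VACUUM: 6!/(2!) = 360.
Arrangements with the U's together: treat UU as one letter, giving (5)! = 120.
Subtracting, 360 − 120 = 240 arrangements keep the U's apart.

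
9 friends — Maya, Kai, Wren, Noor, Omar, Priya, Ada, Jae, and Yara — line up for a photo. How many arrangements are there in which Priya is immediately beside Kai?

80640

Glue Priya and Kai into one block (2 internal orders), leaving 8 units to arrange in a row.
So the count is 2·(8)! = 80640.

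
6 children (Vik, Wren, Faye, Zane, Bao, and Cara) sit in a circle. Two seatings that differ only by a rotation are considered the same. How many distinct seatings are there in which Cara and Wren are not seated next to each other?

All circular seatings of 6 people number (5)! = 120.
Those with Cara next to Wren: fuse the pair into one unit and seat 5 units around a circle — 2·(4)! = 48.
Subtracting, 120 − 48 = 72.

72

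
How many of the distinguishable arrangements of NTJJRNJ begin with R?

60

With the first slot taken by R, it remains to arrange the other 6 letters (NTJJNJ).
Those 6 letters have J appearing 3 times and N appearing twice, giving (6)!/(3!·2!) = 60.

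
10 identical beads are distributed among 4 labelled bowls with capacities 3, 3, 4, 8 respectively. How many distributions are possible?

Without the upper bounds there are C(13,3) = 286 ways to split 10 among 4 bowls.
Subtract solutions that violate a single cap (substitute x_i' = x_i − (cap_i+1)): x_1 ≥ 4 gives C(9,3) = 84; x_2 ≥ 4 gives C(9,3) = 84; x_3 ≥ 5 gives C(8,3) = 56; x_4 ≥ 9 gives C(4,3) = 4. Together 228.
Add back pairs where two caps are both exceeded: 10 + 4 + 0 + 4 + 0 + 0 = 18.
By inclusion–exclusion the count is 286 − 228 + 18 = 76.

76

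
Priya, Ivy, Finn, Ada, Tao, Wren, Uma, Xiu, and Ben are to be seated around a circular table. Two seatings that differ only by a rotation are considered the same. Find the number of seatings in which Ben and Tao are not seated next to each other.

30240

Without the restriction there are (8)! = 40320 seatings.
Those with Ben next to Tao: fuse the pair into one unit and seat 8 units around a circle — 2·(7)! = 10080.
Subtracting, 40320 − 10080 = 30240.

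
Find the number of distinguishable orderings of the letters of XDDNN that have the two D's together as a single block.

Treat the 2 copies of D as a single block. The multiset to arrange is then {DD, N, N, X}, 4 items in all.
That gives (4)!/(2!) = 12 arrangements.

12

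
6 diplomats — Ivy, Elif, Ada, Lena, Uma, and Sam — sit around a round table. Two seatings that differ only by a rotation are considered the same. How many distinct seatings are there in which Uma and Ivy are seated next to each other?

48

Glue Uma and Ivy into a block (2 internal orders). Seating 5 units around a circle gives (4)! arrangements.
So 2 × (4)! = 2 × 24 = 48.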